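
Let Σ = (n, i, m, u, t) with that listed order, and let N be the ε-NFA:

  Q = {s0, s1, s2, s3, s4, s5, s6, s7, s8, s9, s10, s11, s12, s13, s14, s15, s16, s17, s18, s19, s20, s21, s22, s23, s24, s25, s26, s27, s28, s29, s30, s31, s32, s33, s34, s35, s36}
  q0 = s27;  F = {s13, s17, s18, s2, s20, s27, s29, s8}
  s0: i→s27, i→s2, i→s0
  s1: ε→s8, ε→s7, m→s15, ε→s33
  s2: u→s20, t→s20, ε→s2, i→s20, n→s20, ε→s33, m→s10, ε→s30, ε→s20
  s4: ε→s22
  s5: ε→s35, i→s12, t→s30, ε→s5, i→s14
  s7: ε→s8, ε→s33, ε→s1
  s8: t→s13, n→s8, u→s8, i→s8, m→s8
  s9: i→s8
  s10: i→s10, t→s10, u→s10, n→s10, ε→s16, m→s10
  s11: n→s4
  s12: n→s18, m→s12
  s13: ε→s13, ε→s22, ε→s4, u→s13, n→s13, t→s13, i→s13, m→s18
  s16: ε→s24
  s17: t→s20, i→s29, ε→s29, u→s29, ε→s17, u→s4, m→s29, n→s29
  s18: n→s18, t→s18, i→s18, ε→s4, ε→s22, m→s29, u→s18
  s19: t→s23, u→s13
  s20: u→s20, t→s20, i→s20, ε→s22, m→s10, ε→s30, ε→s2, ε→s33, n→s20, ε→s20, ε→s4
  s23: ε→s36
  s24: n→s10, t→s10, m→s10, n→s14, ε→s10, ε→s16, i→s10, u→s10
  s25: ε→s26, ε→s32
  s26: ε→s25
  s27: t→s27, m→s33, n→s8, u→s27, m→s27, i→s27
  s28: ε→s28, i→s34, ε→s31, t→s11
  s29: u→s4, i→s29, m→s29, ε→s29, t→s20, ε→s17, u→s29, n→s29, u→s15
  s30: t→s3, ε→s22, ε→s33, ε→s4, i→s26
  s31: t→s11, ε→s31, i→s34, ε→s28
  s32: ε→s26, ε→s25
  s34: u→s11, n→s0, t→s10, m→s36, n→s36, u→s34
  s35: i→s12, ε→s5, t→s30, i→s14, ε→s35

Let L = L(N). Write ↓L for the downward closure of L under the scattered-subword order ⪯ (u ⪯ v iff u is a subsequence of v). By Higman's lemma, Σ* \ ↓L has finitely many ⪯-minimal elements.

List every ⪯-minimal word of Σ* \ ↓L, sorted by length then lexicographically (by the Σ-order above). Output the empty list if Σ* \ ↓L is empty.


|Q|=37, |F|=8, |δ|=130 (47 ε).
min D↑ (7 st, q0=0, F={6}): 0:n→1,i→0,m→0,u→0,t→0 1:n→1,i→1,m→1,u→1,t→2 2:n→2,i→2,m→3,u→2,t→2 3:n→3,i→3,m→4,u→3,t→3 4:n→4,i→4,m→4,u→4,t→5 5:n→5,i→5,m→6,u→5,t→5 6:n→6,i→6,m→6,u→6,t→6.
'ntmmtm': |S_i|=[21, 20, 19, 18, 17, 14, 4] end={s10,s14,s16,s24} ∉↓L; 6/6 single-dels accept.
1 minimals (antichain).

Antichain: [ntmmtm].


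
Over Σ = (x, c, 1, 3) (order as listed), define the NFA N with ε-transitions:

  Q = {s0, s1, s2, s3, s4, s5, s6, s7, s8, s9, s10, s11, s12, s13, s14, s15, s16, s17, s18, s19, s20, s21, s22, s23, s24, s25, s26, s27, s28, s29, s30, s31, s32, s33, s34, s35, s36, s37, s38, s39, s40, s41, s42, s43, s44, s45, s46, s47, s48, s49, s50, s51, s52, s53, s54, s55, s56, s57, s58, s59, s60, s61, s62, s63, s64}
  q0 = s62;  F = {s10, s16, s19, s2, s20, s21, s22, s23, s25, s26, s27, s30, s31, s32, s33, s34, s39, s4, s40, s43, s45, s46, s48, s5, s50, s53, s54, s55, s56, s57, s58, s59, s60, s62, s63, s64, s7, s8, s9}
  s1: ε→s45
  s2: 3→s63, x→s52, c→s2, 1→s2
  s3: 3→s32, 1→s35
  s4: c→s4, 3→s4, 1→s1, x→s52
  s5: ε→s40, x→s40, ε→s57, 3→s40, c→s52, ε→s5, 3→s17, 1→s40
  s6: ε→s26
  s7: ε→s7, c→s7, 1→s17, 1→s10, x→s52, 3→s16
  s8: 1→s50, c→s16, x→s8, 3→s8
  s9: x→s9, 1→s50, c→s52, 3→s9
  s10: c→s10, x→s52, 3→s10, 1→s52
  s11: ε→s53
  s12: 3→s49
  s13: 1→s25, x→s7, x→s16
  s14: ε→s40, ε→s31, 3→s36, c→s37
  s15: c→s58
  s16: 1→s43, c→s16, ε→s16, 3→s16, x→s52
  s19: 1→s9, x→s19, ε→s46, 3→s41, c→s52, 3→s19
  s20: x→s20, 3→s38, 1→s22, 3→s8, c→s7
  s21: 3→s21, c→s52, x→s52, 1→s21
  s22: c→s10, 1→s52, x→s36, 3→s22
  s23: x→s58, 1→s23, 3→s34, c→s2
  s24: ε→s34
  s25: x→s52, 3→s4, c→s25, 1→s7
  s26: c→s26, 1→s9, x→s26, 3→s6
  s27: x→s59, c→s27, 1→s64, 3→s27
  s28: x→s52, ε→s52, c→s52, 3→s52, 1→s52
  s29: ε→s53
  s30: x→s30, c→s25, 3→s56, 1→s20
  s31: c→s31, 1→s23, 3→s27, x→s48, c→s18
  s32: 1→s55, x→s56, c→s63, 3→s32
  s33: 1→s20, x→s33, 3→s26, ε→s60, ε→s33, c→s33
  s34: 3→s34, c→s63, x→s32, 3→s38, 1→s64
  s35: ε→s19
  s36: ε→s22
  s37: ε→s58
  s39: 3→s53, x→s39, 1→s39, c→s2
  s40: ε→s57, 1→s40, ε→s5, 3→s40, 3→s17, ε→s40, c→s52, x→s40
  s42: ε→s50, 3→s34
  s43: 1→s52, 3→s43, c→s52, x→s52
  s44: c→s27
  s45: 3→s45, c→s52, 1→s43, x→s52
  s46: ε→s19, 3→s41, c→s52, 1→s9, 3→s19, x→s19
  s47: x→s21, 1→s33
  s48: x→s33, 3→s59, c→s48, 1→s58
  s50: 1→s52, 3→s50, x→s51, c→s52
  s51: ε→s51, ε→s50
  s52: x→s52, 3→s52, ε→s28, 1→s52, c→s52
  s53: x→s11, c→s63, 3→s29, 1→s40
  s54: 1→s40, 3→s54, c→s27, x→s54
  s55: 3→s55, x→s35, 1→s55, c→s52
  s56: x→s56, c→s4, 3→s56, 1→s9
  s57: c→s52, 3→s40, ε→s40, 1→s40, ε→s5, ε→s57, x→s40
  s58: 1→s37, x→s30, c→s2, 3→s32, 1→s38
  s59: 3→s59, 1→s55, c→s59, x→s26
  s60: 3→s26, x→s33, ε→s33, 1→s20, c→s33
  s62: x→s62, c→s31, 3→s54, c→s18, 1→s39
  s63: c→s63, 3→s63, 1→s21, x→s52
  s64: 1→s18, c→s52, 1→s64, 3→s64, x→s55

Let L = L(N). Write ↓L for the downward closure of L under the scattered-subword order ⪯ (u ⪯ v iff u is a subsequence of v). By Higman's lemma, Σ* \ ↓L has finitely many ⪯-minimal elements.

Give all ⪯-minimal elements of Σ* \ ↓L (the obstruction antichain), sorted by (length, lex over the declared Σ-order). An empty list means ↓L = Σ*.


|Q|=65, |F|=39, |δ|=219 (31 ε).
min D↑ (36 st, q0=0, F={15}): 0:x→0,c→1,1→2,3→3 1:x→4,c→1,1→5,3→6 2:x→2,c→7,1→2,3→8 3:x→3,c→6,1→9,3→3 4:x→10,c→4,1→11,3→12 5:x→11,c→7,1→5,3→13 6:x→12,c→6,1→14,3→6 7:x→15,c→7,1→7,3→16 8:x→8,c→16,1→9,3→8 9:x→9,c→15,1→9,3→9 10:x→10,c→10,1→17,3→18 11:x→19,c→7,1→11,3→20 12:x→18,c→12,1→21,3→12 13:x→20,c→16,1→14,3→13 14:x→21,c→15,1→14,3→14 15:x→15,c→15,1→15,3→15 16:x→15,c→16,1→22,3→16 17:x→17,c→23,1→24,3→25 18:x→18,c→18,1→26,3→18 19:x→19,c→27,1→17,3→28 20:x→28,c→16,1→21,3→20 21:x→29,c→15,1→21,3→21 22:x→15,c→15,1→22,3→22 23:x→15,c→23,1→30,3→31 24:x→24,c→30,1→15,3→24 25:x→25,c→31,1→32,3→25 26:x→26,c→15,1→32,3→26 27:x→15,c→27,1→23,3→33 28:x→28,c→33,1→26,3→28 29:x→29,c→15,1→26,3→29 30:x→15,c→30,1→15,3→30 31:x→15,c→31,1→34,3→31 32:x→32,c→15,1→15,3→32 33:x→15,c→33,1→35,3→33 34:x→15,c→15,1→15,3→34 35:x→15,c→15,1→34,3→35 (ε-aug+det+¬).
'1cx': |S_i|=[53, 43, 14, 2] end={s28,s52} — reject; 3/3 del acc.
'31c': |S_i|=[53, 39, 20, 2] end={s28,s52} — reject; 3/3 del acc.
'cxx111': N↓-sim [53, 44, 38, 29, 17, 9, 2] end={s28,s52} — reject; 6/6 single-dels accept.
3 obstructions.

min(Σ*\↓L) = [1cx, 31c, cxx111].


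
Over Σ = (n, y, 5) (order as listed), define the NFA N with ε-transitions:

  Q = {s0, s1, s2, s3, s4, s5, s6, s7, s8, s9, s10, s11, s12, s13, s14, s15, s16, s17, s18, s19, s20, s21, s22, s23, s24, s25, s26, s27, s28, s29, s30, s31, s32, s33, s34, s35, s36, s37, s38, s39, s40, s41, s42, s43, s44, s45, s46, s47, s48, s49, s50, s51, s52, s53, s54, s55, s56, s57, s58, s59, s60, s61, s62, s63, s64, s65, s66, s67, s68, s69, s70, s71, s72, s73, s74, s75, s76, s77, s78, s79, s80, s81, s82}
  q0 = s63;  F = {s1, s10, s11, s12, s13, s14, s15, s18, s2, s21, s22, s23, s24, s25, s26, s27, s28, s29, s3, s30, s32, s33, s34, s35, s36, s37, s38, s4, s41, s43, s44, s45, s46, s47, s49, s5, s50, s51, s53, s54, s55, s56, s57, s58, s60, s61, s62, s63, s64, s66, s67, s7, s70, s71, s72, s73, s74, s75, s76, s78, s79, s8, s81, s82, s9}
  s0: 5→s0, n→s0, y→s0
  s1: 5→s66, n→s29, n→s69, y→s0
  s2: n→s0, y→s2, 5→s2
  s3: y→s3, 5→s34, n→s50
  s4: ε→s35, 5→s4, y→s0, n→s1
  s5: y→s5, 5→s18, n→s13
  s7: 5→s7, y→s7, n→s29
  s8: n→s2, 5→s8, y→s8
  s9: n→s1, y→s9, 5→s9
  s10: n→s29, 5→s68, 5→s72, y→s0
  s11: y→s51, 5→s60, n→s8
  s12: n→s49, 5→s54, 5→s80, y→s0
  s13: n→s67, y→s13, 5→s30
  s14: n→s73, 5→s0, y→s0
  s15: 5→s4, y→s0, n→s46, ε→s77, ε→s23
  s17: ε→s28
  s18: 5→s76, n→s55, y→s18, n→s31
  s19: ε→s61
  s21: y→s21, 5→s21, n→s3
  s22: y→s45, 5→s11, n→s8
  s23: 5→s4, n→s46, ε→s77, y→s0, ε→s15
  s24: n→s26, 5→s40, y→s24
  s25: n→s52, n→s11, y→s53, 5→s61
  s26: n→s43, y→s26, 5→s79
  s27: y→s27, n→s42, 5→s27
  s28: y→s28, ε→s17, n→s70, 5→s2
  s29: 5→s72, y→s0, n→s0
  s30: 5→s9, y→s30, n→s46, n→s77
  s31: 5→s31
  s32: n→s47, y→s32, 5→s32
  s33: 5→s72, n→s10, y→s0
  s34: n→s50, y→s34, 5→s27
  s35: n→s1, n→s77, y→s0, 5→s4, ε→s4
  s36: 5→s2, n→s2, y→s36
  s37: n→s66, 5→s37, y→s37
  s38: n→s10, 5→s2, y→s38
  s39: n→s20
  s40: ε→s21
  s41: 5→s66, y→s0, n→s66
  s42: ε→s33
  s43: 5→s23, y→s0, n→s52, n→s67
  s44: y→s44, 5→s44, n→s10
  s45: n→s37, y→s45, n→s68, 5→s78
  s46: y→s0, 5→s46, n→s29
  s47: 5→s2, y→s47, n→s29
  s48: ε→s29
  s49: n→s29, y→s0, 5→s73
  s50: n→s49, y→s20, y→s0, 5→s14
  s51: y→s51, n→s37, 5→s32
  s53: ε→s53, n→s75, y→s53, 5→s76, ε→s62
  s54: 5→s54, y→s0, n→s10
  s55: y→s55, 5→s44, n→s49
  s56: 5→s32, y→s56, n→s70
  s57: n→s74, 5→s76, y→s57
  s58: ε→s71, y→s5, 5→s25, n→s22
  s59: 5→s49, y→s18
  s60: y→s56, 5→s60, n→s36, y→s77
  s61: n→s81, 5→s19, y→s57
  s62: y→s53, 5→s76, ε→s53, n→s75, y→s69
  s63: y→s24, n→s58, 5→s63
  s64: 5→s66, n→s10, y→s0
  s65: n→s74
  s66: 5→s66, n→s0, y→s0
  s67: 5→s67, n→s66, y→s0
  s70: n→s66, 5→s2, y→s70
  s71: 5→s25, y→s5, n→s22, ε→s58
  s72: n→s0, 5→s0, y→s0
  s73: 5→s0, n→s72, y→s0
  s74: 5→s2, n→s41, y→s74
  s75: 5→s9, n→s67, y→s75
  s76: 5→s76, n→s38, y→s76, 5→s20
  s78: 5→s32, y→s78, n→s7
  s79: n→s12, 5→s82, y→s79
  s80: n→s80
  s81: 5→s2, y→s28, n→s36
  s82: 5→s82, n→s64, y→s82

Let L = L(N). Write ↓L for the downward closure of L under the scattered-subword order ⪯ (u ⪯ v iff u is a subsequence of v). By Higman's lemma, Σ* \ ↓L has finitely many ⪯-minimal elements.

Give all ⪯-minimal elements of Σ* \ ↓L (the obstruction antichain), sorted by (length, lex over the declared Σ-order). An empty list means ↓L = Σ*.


|Q|=83, |F|=65, |δ|=234 (17 ε).
min D↑ (62 st, q0=0, F={30}): 0:n→1,y→2,5→0 1:n→3,y→4,5→5 2:n→6,y→2,5→7 3:n→8,y→9,5→10 4:n→11,y→4,5→12 5:n→10,y→13,5→14 6:n→15,y→6,5→16 7:n→17,y→7,5→7 8:n→18,y→8,5→8 9:n→19,y→9,5→20 10:n→8,y→21,5→22 11:n→23,y→11,5→24 12:n→25,y→12,5→26 13:n→27,y→13,5→26 14:n→28,y→29,5→14 15:n→23,y→30,5→31 16:n→32,y→16,5→33 17:n→34,y→17,5→35 18:n→30,y→18,5→18 19:n→36,y→19,5→19 20:n→37,y→20,5→38 21:n→19,y→21,5→38 22:n→39,y→40,5→22 23:n→36,y→30,5→23 24:n→41,y→24,5→42 25:n→43,y→25,5→44 26:n→45,y→26,5→26 27:n→23,y→27,5→42 28:n→39,y→46,5→18 29:n→47,y→29,5→26 30:n→30,y→30,5→30 31:n→41,y→30,5→48 32:n→43,y→30,5→49 33:n→50,y→33,5→33 34:n→43,y→30,5→51 35:n→34,y→35,5→52 36:n→30,y→30,5→36 37:n→53,y→37,5→37 38:n→54,y→38,5→38 39:n→18,y→39,5→18 40:n→55,y→40,5→38 41:n→53,y→30,5→41 42:n→56,y→42,5→42 43:n→53,y→30,5→57 44:n→58,y→44,5→44 45:n→58,y→45,5→18 46:n→55,y→46,5→18 47:n→59,y→47,5→18 48:n→56,y→30,5→48 49:n→58,y→30,5→49 50:n→58,y→30,5→36 51:n→57,y→30,5→30 52:n→60,y→52,5→52 53:n→30,y→30,5→61 54:n→53,y→54,5→18 55:n→36,y→55,5→18 56:n→53,y→30,5→36 57:n→61,y→30,5→30 58:n→53,y→30,5→61 59:n→36,y→30,5→36 60:n→58,y→30,5→61 61:n→30,y→30,5→30 (ε-aug+det+¬).
'ynny': N↓-sim [77, 67, 49, 29, 2] end={s0,s20} — reject; 4/4 single-dels accept.
'nnnnn': run [77, 73, 56, 23, 7, 2] end={s0,s80} — reject; 5/5 deletions ∈↓L.
'n55n5n': run [77, 73, 64, 46, 24, 5, 1] end={s0} rej; 6/6 deletions ∈↓L.
'y5nn55': N↓-sim [77, 67, 48, 31, 14, 5, 1] end={s0} — reject; 6/6 single-dels accept.
4 obstructions.

A = [ynny, nnnnn, n55n5n, y5nn55].


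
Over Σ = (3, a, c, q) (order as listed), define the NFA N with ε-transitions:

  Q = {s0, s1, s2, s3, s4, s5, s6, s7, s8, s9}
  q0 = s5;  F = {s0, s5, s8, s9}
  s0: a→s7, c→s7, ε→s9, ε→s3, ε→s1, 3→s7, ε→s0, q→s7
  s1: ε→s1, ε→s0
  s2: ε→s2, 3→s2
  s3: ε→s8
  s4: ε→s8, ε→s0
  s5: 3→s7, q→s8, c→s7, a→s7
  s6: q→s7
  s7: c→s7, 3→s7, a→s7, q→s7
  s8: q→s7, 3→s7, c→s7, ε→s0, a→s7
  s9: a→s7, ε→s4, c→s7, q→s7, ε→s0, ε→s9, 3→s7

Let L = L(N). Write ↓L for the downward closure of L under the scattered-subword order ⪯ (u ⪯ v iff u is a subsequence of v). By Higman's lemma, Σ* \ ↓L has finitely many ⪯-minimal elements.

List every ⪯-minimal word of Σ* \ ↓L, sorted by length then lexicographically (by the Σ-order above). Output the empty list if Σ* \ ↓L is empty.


|Q|=10, |F|=4, |δ|=36 (14 ε).
min D↑ (3 st, q0=0, F={1}): 0:3→1,a→1,c→1,q→2 1:3→1,a→1,c→1,q→1 2:3→1,a→1,c→1,q→1 (ε-aug+det+¬).
'3': run [8, 1] end={s7} — reject; 1/1 del acc.
'a': N↓-sim [8, 1] end={s7} rej; 1/1 del acc.
'c': |S_i|=[8, 1] end={s7} ∉↓L; 1/1 single-dels accept.
'qq': N↓-sim [8, 7, 1] end={s7} rej; 2/2 deletions ∈↓L.
4 words, ⪯-incomp.

A = [3, a, c, qq].


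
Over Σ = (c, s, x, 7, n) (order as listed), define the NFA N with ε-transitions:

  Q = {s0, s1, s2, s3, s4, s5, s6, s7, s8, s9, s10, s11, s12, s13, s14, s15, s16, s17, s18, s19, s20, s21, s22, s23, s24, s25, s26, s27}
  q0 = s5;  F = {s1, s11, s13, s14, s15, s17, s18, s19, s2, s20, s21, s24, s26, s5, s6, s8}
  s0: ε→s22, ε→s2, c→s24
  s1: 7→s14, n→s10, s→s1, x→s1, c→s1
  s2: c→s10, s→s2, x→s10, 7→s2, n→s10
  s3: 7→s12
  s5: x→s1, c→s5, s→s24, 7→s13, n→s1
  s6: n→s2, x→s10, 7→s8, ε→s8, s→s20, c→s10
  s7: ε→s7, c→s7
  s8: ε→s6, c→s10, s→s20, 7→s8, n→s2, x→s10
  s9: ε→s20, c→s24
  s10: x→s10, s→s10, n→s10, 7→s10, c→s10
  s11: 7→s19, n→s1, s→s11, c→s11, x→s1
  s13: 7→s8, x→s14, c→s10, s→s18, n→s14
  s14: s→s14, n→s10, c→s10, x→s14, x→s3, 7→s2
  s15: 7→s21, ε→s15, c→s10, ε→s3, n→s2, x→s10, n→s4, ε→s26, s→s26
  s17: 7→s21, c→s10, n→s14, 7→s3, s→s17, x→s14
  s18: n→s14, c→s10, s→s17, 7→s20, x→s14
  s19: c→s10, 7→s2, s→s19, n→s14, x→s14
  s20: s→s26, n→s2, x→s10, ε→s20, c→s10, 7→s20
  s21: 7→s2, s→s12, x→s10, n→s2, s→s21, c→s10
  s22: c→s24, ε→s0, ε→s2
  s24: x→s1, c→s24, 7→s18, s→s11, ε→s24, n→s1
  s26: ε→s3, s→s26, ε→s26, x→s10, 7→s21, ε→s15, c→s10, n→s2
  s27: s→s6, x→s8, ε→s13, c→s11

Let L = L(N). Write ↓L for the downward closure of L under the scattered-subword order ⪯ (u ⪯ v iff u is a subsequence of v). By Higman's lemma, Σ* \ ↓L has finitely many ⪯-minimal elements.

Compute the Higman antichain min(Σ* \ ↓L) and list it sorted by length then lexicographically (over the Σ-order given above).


A = [xn, 7c, nn, 77x, ss77n].

|Q|=28, |F|=16, |δ|=114 (17 ε).
min D↑ (15 st, q0=0, F={7}): 0:c→0,s→1,x→2,7→3,n→2 1:c→1,s→4,x→2,7→5,n→2 2:c→2,s→2,x→2,7→6,n→7 3:c→7,s→5,x→6,7→8,n→6 4:c→4,s→4,x→2,7→9,n→2 5:c→7,s→10,x→6,7→11,n→6 6:c→7,s→6,x→6,7→12,n→7 7:c→7,s→7,x→7,7→7,n→7 8:c→7,s→11,x→7,7→8,n→12 9:c→7,s→9,x→6,7→12,n→6 10:c→7,s→10,x→6,7→13,n→6 11:c→7,s→14,x→7,7→11,n→12 12:c→7,s→12,x→7,7→12,n→7 13:c→7,s→13,x→7,7→12,n→12 14:c→7,s→14,x→7,7→13,n→12.
'xn': N↓-sim [20, 6, 1] end={s10} — reject; 2/2 single-dels accept.
'7c': N↓-sim [20, 16, 1] end={s10} ∉↓L; 2/2 deletions ∈↓L.
'nn': run [20, 7, 1] end={s10} — reject; 2/2 single-dels accept.
'77x': N↓-sim [20, 16, 11, 1] end={s10} rej; 3/3 single-dels accept.
'ss77n': run [20, 16, 13, 7, 3, 1] end={s10} — reject; 5/5 del acc.
5 minimals (antichain).


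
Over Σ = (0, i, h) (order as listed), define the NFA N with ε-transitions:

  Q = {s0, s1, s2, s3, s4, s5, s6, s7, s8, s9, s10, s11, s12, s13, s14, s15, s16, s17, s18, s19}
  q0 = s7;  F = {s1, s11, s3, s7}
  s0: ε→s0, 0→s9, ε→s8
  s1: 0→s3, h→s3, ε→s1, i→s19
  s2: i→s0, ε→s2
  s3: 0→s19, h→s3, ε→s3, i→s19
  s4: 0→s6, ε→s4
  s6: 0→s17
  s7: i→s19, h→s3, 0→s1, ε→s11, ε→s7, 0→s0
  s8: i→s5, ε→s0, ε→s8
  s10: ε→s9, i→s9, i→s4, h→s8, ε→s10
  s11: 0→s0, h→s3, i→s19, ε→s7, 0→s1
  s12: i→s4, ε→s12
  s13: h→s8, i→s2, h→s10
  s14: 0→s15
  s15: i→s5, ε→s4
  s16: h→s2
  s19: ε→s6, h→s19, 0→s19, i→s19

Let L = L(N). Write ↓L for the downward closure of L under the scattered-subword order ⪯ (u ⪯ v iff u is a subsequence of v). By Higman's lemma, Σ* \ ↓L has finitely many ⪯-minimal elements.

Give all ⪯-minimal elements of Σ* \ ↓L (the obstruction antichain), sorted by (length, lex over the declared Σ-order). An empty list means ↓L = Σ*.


|Q|=20, |F|=4, |δ|=48 (16 ε).
min D↑ (4 st, q0=0, F={2}): 0:0→1,i→2,h→3 1:0→3,i→2,h→3 2:0→2,i→2,h→2 3:0→2,i→2,h→3 [Hopcroft].
'i': N↓-sim [11, 4] end={s17,s19,s5,s6} rej; 1/1 del acc.
'h0': |S_i|=[11, 4, 3] end={s17,s19,s6} rej; 2/2 single-dels accept.
'000': |S_i|=[11, 9, 5, 3] end={s17,s19,s6} rej; 3/3 single-dels accept.
3 minimals (antichain).

Antichain: [i, h0, 000].


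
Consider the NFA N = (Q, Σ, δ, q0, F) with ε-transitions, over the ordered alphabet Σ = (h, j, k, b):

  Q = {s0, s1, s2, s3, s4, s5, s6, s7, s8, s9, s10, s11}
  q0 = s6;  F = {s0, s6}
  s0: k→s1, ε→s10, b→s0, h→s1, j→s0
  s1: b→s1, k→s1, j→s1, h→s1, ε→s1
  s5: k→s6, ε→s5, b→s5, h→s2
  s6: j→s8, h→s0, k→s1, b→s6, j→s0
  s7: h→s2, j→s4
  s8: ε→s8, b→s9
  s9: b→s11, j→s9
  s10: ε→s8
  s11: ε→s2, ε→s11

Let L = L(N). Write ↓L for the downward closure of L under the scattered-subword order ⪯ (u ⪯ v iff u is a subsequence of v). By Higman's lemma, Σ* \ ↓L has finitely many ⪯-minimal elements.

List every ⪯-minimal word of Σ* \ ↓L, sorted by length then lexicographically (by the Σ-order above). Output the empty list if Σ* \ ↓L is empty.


|Q|=12, |F|=2, |δ|=28 (7 ε).
min D↑ (3 st, q0=0, F={2}): 0:h→1,j→1,k→2,b→0 1:h→2,j→1,k→2,b→1 2:h→2,j→2,k→2,b→2 [Hopcroft].
'k': N↓-sim [8, 1] end={s1} ∉↓L; 1/1 del acc.
'hh': N↓-sim [8, 7, 1] end={s1} — reject; 2/2 del acc.
'jh': run [8, 7, 1] end={s1} — reject; 2/2 deletions ∈↓L.
3 minimals (antichain).

min(Σ*\↓L) = [k, hh, jh].


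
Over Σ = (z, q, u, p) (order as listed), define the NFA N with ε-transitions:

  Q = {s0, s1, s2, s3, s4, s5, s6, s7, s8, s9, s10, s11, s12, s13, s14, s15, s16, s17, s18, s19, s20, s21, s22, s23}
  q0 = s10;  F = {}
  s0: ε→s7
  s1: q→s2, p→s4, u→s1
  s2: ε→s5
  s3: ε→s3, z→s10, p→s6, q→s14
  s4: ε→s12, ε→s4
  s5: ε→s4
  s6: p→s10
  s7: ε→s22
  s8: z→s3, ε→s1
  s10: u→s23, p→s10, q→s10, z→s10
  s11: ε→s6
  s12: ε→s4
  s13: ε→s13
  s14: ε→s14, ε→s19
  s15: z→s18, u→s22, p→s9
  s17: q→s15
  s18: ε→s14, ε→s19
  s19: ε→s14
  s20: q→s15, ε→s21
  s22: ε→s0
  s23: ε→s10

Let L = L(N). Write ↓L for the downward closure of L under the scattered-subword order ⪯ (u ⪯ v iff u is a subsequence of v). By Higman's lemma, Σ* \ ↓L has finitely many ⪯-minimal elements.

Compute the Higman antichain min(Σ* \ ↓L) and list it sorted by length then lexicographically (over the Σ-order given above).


A = [ε].

|Q|=24, |F|=0, |δ|=36 (19 ε).
min D↑ (1 st, q0=0, F={0}): 0:z→0,q→0,u→0,p→0 (ε-aug+det+¬).
ε ∈ L(D↑) — L = ∅.


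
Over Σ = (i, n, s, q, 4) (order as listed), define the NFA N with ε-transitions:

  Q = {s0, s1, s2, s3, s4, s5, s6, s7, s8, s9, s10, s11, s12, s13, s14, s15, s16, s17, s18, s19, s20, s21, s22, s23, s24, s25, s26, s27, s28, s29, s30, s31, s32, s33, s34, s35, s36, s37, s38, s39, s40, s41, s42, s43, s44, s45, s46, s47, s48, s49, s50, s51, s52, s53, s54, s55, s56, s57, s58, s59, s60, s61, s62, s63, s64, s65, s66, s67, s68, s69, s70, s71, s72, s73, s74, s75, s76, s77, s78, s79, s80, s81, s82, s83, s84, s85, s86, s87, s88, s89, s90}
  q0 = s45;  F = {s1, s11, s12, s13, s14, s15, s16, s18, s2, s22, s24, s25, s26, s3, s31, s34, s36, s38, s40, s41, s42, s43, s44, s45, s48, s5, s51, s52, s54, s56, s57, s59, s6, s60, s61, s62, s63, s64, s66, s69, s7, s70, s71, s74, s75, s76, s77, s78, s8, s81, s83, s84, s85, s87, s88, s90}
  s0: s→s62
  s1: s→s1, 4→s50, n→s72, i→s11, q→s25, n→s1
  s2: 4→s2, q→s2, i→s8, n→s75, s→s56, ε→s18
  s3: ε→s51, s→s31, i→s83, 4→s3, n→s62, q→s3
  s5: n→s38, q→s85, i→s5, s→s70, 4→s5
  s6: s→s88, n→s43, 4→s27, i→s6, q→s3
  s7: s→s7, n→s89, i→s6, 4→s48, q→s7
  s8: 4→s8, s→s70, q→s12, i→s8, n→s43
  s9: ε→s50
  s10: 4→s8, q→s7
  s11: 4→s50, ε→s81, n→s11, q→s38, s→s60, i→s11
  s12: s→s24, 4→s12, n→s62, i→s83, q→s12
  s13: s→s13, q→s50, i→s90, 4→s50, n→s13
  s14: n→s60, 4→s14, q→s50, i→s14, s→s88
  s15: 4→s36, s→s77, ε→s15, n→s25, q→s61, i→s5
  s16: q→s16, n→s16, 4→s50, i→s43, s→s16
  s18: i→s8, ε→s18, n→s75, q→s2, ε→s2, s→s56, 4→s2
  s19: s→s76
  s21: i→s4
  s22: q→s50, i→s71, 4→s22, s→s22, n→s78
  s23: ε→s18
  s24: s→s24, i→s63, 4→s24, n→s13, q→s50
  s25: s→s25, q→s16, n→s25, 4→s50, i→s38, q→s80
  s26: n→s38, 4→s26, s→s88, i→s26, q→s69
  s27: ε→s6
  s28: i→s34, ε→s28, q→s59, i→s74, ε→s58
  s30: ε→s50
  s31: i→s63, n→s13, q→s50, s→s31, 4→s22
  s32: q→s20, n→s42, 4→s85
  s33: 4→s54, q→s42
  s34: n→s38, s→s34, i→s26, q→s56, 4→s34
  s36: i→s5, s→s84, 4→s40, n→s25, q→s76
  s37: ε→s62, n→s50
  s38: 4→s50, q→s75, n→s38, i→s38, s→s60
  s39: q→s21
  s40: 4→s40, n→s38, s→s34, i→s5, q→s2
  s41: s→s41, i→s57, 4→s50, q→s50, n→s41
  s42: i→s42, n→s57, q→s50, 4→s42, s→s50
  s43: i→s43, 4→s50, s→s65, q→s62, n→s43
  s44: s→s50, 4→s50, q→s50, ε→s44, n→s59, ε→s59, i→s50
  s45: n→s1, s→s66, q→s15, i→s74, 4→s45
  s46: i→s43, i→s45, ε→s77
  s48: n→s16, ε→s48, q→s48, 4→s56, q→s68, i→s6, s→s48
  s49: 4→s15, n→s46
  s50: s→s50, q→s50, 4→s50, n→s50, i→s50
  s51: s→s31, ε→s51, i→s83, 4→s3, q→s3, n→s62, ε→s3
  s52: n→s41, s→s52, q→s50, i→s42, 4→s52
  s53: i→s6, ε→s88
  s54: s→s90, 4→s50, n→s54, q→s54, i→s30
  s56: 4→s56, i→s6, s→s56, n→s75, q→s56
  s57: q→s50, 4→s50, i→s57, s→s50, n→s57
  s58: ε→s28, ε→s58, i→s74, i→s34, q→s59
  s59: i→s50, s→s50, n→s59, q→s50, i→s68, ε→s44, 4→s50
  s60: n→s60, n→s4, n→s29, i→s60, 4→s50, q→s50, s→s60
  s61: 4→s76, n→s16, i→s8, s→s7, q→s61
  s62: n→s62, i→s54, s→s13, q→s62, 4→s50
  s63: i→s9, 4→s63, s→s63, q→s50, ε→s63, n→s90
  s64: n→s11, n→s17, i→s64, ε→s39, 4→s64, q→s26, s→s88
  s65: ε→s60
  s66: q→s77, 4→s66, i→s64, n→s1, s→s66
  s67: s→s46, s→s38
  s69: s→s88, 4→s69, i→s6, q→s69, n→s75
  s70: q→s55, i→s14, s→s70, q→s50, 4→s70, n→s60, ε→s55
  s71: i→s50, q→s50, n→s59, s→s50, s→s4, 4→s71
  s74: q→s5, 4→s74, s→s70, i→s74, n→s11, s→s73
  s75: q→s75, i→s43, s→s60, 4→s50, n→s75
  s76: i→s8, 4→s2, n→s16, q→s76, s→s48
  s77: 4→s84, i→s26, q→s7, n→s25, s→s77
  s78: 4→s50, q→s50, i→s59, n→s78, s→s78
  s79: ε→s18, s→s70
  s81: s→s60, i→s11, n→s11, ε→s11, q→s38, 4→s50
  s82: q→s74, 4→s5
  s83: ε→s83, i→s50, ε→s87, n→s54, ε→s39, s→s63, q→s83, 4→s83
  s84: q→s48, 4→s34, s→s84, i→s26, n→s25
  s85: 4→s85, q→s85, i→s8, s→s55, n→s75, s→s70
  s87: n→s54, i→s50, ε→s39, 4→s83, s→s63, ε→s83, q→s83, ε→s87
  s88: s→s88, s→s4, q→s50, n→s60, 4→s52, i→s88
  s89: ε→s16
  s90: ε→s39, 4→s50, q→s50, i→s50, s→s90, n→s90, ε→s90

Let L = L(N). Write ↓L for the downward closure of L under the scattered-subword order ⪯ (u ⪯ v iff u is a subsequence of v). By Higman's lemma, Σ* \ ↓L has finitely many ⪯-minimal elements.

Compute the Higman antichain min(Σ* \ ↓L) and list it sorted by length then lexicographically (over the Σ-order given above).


|Q|=91, |F|=56, |δ|=363 (38 ε).
min D↑ (52 st, q0=0, F={9}): 0:i→1,n→2,s→3,q→4,4→0 1:i→1,n→5,s→6,q→7,4→1 2:i→5,n→2,s→2,q→8,4→9 3:i→10,n→2,s→3,q→11,4→3 4:i→7,n→8,s→11,q→12,4→13 5:i→5,n→5,s→14,q→15,4→9 6:i→16,n→14,s→6,q→9,4→6 7:i→7,n→15,s→6,q→17,4→7 8:i→15,n→8,s→8,q→18,4→9 9:i→9,n→9,s→9,q→9,4→9 10:i→10,n→5,s→19,q→20,4→10 11:i→20,n→8,s→11,q→21,4→22 12:i→23,n→18,s→21,q→12,4→24 13:i→7,n→8,s→22,q→24,4→25 14:i→14,n→14,s→14,q→9,4→9 15:i→15,n→15,s→14,q→26,4→9 16:i→16,n→14,s→19,q→9,4→16 17:i→23,n→26,s→6,q→17,4→17 18:i→27,n→18,s→18,q→18,4→9 19:i→19,n→14,s→19,q→9,4→28 20:i→20,n→15,s→19,q→29,4→20 21:i→30,n→18,s→21,q→21,4→31 22:i→20,n→8,s→22,q→31,4→32 23:i→23,n→27,s→6,q→33,4→23 24:i→23,n→18,s→31,q→24,4→34 25:i→7,n→15,s→32,q→34,4→25 26:i→27,n→26,s→14,q→26,4→9 27:i→27,n→27,s→14,q→35,4→9 28:i→36,n→37,s→28,q→9,4→28 29:i→30,n→26,s→19,q→29,4→29 30:i→30,n→27,s→19,q→38,4→30 31:i→30,n→18,s→31,q→31,4→39 32:i→20,n→15,s→32,q→39,4→32 33:i→40,n→35,s→41,q→33,4→33 34:i→23,n→26,s→39,q→34,4→34 35:i→42,n→35,s→43,q→35,4→9 36:i→36,n→44,s→9,q→9,4→36 37:i→44,n→37,s→37,q→9,4→9 38:i→40,n→35,s→45,q→38,4→38 39:i→30,n→26,s→39,q→39,4→39 40:i→9,n→42,s→46,q→40,4→40 41:i→46,n→43,s→41,q→9,4→41 42:i→9,n→42,s→47,q→42,4→9 43:i→47,n→43,s→43,q→9,4→9 44:i→44,n→44,s→9,q→9,4→9 45:i→46,n→43,s→45,q→9,4→48 46:i→9,n→47,s→46,q→9,4→46 47:i→9,n→47,s→47,q→9,4→9 48:i→49,n→50,s→48,q→9,4→48 49:i→9,n→51,s→9,q→9,4→49 50:i→51,n→50,s→50,q→9,4→9 51:i→9,n→51,s→9,q→9,4→9 [Hopcroft].
'n4': run [72, 30, 1] end={s50} ∉↓L; 2/2 deletions ∈↓L.
'isq': N↓-sim [72, 51, 28, 4] end={s21,s4,s50,s55} rej; 3/3 del acc.
'sis4is': N↓-sim [72, 59, 42, 23, 17, 9, 2] end={s4,s50} rej; 6/6 del acc.
'qqiqii': run [72, 62, 52, 39, 25, 15, 5] end={s30,s4,s50,s68,s9} ∉↓L; 6/6 deletions ∈↓L.
'q44nsq': run [72, 62, 57, 50, 21, 15, 3] end={s21,s4,s50} ∉↓L; 6/6 del acc.
5 minimals (antichain).

Antichain: [n4, isq, sis4is, qqiqii, q44nsq].


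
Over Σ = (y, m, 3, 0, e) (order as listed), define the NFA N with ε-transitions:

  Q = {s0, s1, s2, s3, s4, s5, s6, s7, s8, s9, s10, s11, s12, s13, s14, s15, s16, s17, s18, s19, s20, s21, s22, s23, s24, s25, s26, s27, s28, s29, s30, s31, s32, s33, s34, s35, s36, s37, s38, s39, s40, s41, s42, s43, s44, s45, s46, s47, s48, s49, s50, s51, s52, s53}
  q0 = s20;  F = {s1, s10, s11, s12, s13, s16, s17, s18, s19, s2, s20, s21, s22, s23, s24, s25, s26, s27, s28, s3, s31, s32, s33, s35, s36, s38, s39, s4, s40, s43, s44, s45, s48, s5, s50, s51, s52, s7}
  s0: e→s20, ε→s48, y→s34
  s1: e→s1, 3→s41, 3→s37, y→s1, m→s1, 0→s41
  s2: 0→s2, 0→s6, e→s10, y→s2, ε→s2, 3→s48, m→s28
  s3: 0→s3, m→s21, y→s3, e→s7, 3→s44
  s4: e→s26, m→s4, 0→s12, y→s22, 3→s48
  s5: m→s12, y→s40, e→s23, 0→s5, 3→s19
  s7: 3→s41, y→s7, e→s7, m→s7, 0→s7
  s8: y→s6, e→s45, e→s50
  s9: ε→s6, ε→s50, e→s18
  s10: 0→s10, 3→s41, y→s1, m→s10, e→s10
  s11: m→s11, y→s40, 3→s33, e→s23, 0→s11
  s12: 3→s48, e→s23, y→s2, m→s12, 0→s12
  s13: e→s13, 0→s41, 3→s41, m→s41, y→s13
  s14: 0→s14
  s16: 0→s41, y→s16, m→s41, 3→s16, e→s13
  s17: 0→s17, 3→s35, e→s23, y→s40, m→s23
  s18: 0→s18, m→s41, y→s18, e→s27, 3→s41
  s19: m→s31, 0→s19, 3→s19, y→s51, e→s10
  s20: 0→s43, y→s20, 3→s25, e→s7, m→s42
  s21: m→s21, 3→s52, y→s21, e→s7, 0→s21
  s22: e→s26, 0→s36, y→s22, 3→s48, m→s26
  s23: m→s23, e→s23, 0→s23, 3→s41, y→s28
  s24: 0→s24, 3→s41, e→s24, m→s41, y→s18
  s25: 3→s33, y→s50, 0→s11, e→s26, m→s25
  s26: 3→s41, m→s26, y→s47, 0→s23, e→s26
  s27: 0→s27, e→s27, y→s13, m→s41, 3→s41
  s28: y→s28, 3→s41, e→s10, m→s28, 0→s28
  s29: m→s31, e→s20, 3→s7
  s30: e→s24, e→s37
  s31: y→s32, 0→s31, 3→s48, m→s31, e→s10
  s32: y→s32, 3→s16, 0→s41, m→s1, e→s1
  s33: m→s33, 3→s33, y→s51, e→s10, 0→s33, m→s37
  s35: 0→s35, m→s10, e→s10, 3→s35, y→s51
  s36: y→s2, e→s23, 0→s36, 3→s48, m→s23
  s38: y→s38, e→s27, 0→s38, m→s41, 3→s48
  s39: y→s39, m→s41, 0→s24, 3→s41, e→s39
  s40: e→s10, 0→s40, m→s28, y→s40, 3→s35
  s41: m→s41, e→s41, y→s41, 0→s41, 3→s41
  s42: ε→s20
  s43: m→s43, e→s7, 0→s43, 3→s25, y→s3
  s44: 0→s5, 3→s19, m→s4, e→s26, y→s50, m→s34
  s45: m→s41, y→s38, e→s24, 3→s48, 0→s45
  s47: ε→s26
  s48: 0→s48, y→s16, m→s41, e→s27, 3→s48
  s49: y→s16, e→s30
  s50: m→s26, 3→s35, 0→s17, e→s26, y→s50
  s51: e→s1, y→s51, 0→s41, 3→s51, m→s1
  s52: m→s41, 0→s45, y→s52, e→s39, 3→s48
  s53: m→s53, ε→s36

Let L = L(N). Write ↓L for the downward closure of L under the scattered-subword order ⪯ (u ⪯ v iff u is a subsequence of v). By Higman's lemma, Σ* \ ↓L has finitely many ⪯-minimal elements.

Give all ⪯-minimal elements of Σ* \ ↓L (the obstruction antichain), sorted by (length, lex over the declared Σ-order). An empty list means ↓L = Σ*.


A = [e3, 3ym3, 33y0, 0ym3m, 30yey0].

|Q|=54, |F|=38, |δ|=221 (7 ε).
min D↑ (39 st, q0=0, F={9}): 0:y→0,m→0,3→1,0→2,e→3 1:y→4,m→1,3→5,0→6,e→7 2:y→8,m→2,3→1,0→2,e→3 3:y→3,m→3,3→9,0→3,e→3 4:y→4,m→7,3→10,0→11,e→7 5:y→12,m→5,3→5,0→5,e→13 6:y→14,m→6,3→5,0→6,e→15 7:y→7,m→7,3→9,0→15,e→7 8:y→8,m→16,3→17,0→8,e→3 9:y→9,m→9,3→9,0→9,e→9 10:y→12,m→13,3→10,0→10,e→13 11:y→14,m→15,3→10,0→11,e→15 12:y→12,m→18,3→12,0→9,e→18 13:y→18,m→13,3→9,0→13,e→13 14:y→14,m→19,3→10,0→14,e→13 15:y→19,m→15,3→9,0→15,e→15 16:y→16,m→16,3→20,0→16,e→3 17:y→4,m→21,3→22,0→23,e→7 18:y→18,m→18,3→9,0→9,e→18 19:y→19,m→19,3→9,0→19,e→13 20:y→20,m→9,3→24,0→25,e→26 21:y→27,m→21,3→24,0→28,e→7 22:y→12,m→29,3→22,0→22,e→13 23:y→14,m→28,3→22,0→23,e→15 24:y→30,m→9,3→24,0→24,e→31 25:y→32,m→9,3→24,0→25,e→33 26:y→26,m→9,3→9,0→33,e→26 27:y→27,m→7,3→24,0→34,e→7 28:y→35,m→28,3→24,0→28,e→15 29:y→36,m→29,3→24,0→29,e→13 30:y→30,m→9,3→30,0→9,e→37 31:y→37,m→9,3→9,0→31,e→31 32:y→32,m→9,3→24,0→32,e→31 33:y→38,m→9,3→9,0→33,e→33 34:y→35,m→15,3→24,0→34,e→15 35:y→35,m→19,3→24,0→35,e→13 36:y→36,m→18,3→30,0→9,e→18 37:y→37,m→9,3→9,0→9,e→37 38:y→38,m→9,3→9,0→38,e→31 [Hopcroft].
'e3': run [44, 14, 2] end={s37,s41} — reject; 2/2 deletions ∈↓L.
'3ym3': N↓-sim [44, 38, 28, 8, 2] end={s37,s41} — reject; 4/4 single-dels accept.
'33y0': run [44, 38, 14, 7, 1] end={s41} rej; 4/4 del acc.
'0ym3m': N↓-sim [44, 42, 38, 29, 12, 1] end={s41} — reject; 5/5 single-dels accept.
'30yey0': N↓-sim [44, 38, 28, 17, 6, 4, 1] end={s41} rej; 6/6 deletions ∈↓L.
5 minimals (antichain).


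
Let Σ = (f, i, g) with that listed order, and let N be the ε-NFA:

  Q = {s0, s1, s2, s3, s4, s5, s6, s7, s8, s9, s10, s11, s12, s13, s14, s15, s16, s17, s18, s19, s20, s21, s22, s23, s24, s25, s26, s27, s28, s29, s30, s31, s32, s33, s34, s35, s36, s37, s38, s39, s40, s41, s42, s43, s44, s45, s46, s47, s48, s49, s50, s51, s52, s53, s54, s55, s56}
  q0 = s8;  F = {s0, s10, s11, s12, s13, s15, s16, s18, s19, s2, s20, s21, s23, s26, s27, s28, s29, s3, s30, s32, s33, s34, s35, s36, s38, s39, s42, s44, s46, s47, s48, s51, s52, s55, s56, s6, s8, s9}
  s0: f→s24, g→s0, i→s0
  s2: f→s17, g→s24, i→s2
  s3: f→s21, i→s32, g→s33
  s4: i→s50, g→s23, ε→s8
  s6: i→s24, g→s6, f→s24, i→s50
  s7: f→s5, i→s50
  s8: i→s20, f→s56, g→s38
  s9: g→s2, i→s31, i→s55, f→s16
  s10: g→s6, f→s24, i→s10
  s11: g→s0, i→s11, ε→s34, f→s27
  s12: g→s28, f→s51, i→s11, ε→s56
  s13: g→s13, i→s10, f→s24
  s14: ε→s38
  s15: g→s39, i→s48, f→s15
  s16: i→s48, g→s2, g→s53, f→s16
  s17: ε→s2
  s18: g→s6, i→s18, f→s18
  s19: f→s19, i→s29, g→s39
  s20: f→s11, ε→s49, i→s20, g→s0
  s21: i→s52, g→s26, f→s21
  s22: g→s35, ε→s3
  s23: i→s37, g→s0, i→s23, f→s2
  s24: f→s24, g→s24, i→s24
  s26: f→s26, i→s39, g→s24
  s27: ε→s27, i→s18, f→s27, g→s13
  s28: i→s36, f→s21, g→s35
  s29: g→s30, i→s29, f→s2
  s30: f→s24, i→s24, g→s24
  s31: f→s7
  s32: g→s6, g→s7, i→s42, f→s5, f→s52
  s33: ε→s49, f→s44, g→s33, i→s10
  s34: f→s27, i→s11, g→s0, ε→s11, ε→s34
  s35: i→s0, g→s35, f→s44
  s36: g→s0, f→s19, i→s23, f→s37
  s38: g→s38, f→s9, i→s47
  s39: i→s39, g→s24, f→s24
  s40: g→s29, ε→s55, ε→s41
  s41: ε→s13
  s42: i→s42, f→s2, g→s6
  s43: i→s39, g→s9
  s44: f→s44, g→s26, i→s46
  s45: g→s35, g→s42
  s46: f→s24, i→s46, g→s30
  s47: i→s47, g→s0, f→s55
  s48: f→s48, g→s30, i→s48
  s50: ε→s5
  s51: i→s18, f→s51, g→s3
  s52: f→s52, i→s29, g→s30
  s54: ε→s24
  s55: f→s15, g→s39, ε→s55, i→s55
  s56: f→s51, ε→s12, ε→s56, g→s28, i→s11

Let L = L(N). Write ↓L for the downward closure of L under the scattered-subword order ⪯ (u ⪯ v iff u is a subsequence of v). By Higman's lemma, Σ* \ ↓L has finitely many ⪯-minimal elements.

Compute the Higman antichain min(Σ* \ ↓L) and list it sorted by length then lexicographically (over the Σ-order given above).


|Q|=57, |F|=38, |δ|=154 (19 ε).
min D↑ (37 st, q0=0, F={16}): 0:f→1,i→2,g→3 1:f→4,i→5,g→6 2:f→5,i→2,g→7 3:f→8,i→9,g→3 4:f→4,i→10,g→11 5:f→12,i→5,g→7 6:f→13,i→14,g→15 7:f→16,i→7,g→7 8:f→17,i→18,g→19 9:f→18,i→9,g→7 10:f→10,i→10,g→20 11:f→13,i→21,g→22 12:f→12,i→10,g→23 13:f→13,i→24,g→25 14:f→26,i→27,g→7 15:f→28,i→7,g→15 16:f→16,i→16,g→16 17:f→17,i→29,g→19 18:f→30,i→18,g→31 19:f→19,i→19,g→16 20:f→16,i→16,g→20 21:f→24,i→32,g→20 22:f→28,i→33,g→22 23:f→16,i→33,g→23 24:f→24,i→34,g→35 25:f→25,i→31,g→16 26:f→26,i→34,g→31 27:f→19,i→27,g→7 28:f→28,i→36,g→25 29:f→29,i→29,g→35 30:f→30,i→29,g→31 31:f→16,i→31,g→16 32:f→19,i→32,g→20 33:f→16,i→33,g→20 34:f→19,i→34,g→35 35:f→16,i→16,g→16 36:f→16,i→36,g→35 [Hopcroft].
'igf': run [47, 32, 10, 2] end={s24,s5} ∉↓L; 3/3 del acc.
'gfgg': N↓-sim [47, 38, 23, 7, 1] end={s24} ∉↓L; 4/4 del acc.
'ffigi': N↓-sim [47, 43, 31, 17, 6, 3] end={s24,s5,s50} rej; 5/5 deletions ∈↓L.
'fggif': run [47, 43, 30, 16, 9, 1] end={s24} — reject; 5/5 single-dels accept.
'fgiifg': |S_i|=[47, 43, 30, 20, 15, 3, 1] end={s24} ∉↓L; 6/6 single-dels accept.
5 words, ⪯-incomp.

min(Σ*\↓L) = [igf, gfgg, ffigi, fggif, fgiifg].


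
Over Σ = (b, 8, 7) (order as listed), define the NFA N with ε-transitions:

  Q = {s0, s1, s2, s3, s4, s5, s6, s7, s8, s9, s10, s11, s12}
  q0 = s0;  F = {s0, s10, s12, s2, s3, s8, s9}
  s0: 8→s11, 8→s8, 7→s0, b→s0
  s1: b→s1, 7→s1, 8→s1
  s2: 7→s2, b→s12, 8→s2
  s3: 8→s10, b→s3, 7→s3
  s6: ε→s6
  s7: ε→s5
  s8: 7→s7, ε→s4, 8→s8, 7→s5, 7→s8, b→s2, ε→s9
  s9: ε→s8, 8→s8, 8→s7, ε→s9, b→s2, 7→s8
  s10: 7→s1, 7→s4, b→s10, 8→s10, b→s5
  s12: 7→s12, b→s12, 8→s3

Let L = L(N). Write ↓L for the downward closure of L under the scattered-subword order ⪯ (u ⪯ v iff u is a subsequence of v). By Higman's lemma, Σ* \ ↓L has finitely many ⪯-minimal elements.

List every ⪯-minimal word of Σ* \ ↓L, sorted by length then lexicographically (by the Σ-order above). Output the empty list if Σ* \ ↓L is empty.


Antichain: [8bb887].

|Q|=13, |F|=7, |δ|=36 (6 ε).
min D↑ (7 st, q0=0, F={6}): 0:b→0,8→1,7→0 1:b→2,8→1,7→1 2:b→3,8→2,7→2 3:b→3,8→4,7→3 4:b→4,8→5,7→4 5:b→5,8→5,7→6 6:b→6,8→6,7→6.
'8bb887': |S_i|=[12, 11, 7, 6, 5, 4, 2] end={s1,s4} rej; 6/6 del acc.
1 obstructions.


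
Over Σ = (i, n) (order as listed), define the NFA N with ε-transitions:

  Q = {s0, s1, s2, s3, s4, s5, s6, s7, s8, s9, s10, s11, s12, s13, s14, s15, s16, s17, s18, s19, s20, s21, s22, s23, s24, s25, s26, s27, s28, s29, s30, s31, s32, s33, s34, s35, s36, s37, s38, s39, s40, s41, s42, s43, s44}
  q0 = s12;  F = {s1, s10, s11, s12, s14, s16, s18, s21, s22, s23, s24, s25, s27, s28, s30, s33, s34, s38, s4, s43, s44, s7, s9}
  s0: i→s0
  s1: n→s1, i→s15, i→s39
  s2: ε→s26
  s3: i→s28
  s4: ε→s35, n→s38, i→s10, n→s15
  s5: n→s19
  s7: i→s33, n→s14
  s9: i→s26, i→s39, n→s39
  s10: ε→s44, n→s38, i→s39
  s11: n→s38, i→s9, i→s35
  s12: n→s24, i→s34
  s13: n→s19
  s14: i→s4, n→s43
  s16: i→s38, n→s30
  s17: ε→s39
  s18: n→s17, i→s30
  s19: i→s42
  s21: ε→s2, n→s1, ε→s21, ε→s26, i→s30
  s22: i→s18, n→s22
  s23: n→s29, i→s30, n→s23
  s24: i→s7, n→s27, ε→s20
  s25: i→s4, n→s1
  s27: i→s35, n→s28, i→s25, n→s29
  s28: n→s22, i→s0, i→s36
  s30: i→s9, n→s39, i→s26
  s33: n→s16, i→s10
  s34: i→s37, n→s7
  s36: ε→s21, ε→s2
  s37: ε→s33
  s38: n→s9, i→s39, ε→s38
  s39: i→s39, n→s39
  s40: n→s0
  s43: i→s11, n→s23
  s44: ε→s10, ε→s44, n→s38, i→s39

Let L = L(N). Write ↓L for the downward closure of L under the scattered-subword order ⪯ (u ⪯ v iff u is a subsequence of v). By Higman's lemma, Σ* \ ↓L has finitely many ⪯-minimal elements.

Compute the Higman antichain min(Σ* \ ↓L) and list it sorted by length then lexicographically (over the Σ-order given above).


|Q|=45, |F|=23, |δ|=77 (14 ε).
min D↑ (23 st, q0=0, F={11}): 0:i→1,n→2 1:i→3,n→4 2:i→4,n→5 3:i→6,n→7 4:i→3,n→8 5:i→9,n→10 6:i→11,n→12 7:i→12,n→13 8:i→14,n→15 9:i→14,n→16 10:i→17,n→18 11:i→11,n→11 12:i→11,n→19 13:i→19,n→11 14:i→6,n→12 15:i→20,n→21 16:i→11,n→16 17:i→13,n→16 18:i→22,n→18 19:i→11,n→11 20:i→19,n→12 21:i→13,n→21 22:i→13,n→11 [Hopcroft].
'iiii': |S_i|=[34, 28, 15, 8, 3] end={s0,s26,s39} rej; 4/4 deletions ∈↓L.
'iinnn': N↓-sim [34, 28, 15, 7, 4, 1] end={s39} — reject; 5/5 deletions ∈↓L.
'nnini': run [34, 31, 27, 19, 7, 3] end={s15,s26,s39} — reject; 5/5 deletions ∈↓L.
'nnniin': N↓-sim [34, 31, 27, 20, 15, 7, 1] end={s39} — reject; 6/6 del acc.
'nnnnin': N↓-sim [34, 31, 27, 20, 12, 7, 2] end={s17,s39} rej; 6/6 single-dels accept.
5 obstructions.

min(Σ*\↓L) = [iiii, iinnn, nnini, nnniin, nnnnin].
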